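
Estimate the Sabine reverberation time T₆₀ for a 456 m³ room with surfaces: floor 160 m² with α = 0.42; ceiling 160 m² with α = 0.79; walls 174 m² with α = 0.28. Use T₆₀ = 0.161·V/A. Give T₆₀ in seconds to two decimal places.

0.30 s

Summing Sᵢαᵢ: 160·0.42 + 160·0.79 + 174·0.28 = 242.32 m².
T₆₀ = 0.161·V/A = 0.161·456/242.32 = 0.303 s.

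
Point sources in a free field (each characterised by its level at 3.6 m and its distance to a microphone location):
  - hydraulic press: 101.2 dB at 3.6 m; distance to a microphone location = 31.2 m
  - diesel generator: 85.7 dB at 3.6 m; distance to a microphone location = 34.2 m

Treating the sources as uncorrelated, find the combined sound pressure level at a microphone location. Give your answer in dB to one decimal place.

Propagate each source to the receiver with L = L_ref − 20·log₁₀(r/r_ref), then add intensities.
hydraulic press: 101.2 − 20·log₁₀(31.2/3.6) = 101.2 − 18.76 = 82.44 dB.
diesel generator: 85.7 − 20·log₁₀(34.2/3.6) = 85.7 − 19.55 = 66.15 dB.
Σ 10^(L/10) = 1.796e+08 → L_total = 10·log₁₀(1.796e+08) = 82.54 dB.

82.5 dB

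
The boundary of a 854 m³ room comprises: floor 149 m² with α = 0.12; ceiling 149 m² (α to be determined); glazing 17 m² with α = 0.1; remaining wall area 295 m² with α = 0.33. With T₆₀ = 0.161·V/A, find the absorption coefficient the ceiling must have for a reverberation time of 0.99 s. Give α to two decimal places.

A = 0.161·V/T₆₀ = 0.161·854/0.99 = 138.88 m² sabins.
Absorption from the other surfaces = 149·0.12 + 17·0.1 + 295·0.33 = 116.93 m², so the ceiling must supply 21.95 m² over 149 m².
α = 21.95/149 = 0.147.

0.15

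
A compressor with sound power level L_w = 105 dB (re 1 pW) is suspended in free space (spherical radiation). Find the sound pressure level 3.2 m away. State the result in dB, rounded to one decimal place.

L_p = L_w − 10·log₁₀(4π·r²) with r = 3.2 m.
4π·r² = 128.7 m², 10·log₁₀ of that is 21.095 dB.
L_p = 105 − 21.095 = 83.90 dB.

83.9 dB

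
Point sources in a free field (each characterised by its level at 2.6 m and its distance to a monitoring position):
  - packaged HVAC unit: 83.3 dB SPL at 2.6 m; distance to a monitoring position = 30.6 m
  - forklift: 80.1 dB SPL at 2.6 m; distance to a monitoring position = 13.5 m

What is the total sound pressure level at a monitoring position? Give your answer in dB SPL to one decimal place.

67.3 dB SPL

First find each source's level at the receiver (point-source: −20·log₁₀(r/r_ref)), then combine on an intensity basis.
packaged HVAC unit: 83.3 − 20·log₁₀(30.6/2.6) = 83.3 − 21.41 = 61.89 dB SPL.
forklift: 80.1 − 20·log₁₀(13.5/2.6) = 80.1 − 14.31 = 65.79 dB SPL.
Σ 10^(L/10) = 5.339e+06 → L_total = 10·log₁₀(5.339e+06) = 67.27 dB SPL.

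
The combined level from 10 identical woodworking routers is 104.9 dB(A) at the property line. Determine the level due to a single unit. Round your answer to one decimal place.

94.9 dB(A)

Dividing the total intensity by 10 lowers the level by 10·log₁₀ 10 = 10.000 dB: L₁ = 104.9 − 10.000.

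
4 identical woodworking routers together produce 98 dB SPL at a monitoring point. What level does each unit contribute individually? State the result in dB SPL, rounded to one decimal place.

4 equal contributions raise the level by 10·log₁₀ 4 = 6.021 dB, so each unit alone gives 98 − 6.021.

92.0 dB SPL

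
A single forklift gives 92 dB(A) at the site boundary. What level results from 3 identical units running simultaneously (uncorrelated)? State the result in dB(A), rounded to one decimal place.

L_total = L₁ + 10·log₁₀ N for N identical incoherent sources.
L_total = 92 + 10·log₁₀(3) = 92 + 4.771 = 96.77 dB(A).

96.8 dB(A)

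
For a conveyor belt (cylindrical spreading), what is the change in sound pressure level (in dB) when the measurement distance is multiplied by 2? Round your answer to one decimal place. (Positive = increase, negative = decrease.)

-3.0 dB

Line-source spreading: ΔL = −10·log₁₀(r₂/r₁).
ΔL = −10·log₁₀(2) = -3.01 dB.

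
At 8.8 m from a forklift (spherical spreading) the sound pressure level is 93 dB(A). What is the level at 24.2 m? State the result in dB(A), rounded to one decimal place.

Point-source attenuation: ΔL = 20·log₁₀(r₂/r₁) = 20·log₁₀(24.2/8.8) = 8.787 dB.
L₂ = 93 − 20·log₁₀(24.2/8.8) = 93 − 8.787 = 84.21 dB(A).

84.2 dB(A)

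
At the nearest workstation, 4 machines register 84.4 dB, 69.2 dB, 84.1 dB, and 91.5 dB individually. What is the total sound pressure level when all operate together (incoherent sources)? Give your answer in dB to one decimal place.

For uncorrelated sources the intensities add, so convert each level to linear form, sum, and take 10·log₁₀ of the total.
Σ 10^(L/10) = 10^(84.4/10) + 10^(69.2/10) + 10^(84.1/10) + 10^(91.5/10) = 1.953e+09.
L_total = 10·log₁₀(1.953e+09) = 92.91 dB.

92.9 dB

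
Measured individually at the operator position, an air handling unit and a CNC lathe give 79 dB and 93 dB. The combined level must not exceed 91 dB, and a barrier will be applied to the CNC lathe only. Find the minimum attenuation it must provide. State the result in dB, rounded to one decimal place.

The untreated sources together contribute 10^(79/10) = 7.943e+07, i.e. 79.00 dB.
To meet 91 dB overall, the treated CNC lathe may contribute at most 10^(91/10) − 7.943e+07 = 1.179e+09, i.e. 90.72 dB.
So the CNC lathe must be reduced from 93 to 90.72 dB: IL = 2.28 dB.

2.3 dB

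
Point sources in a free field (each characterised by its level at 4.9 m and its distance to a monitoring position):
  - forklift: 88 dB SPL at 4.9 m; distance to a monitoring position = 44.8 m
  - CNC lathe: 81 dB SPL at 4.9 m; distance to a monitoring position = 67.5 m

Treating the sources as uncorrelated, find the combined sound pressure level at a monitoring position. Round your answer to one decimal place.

69.1 dB SPL

Apply inverse-square spreading to bring every level to the receiver, then sum 10^(L/10).
forklift: 88 − 20·log₁₀(44.8/4.9) = 88 − 19.22 = 68.78 dB SPL.
CNC lathe: 81 − 20·log₁₀(67.5/4.9) = 81 − 22.78 = 58.22 dB SPL.
Σ 10^(L/10) = 8.211e+06 → L_total = 10·log₁₀(8.211e+06) = 69.14 dB SPL.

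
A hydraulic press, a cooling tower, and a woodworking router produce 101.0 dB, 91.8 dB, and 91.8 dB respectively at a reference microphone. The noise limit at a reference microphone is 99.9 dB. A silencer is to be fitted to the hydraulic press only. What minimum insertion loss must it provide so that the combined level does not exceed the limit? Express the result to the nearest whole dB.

3 dB

Everything except the hydraulic press sums to 10^(91.8/10) + 10^(91.8/10) = 3.027e+09 in linear terms, 94.81 dB.
To meet 99.9 dB overall, the treated hydraulic press may contribute at most 10^(99.9/10) − 3.027e+09 = 6.745e+09, i.e. 98.29 dB.
Required insertion loss = 101.0 − 98.29 = 2.71 dB.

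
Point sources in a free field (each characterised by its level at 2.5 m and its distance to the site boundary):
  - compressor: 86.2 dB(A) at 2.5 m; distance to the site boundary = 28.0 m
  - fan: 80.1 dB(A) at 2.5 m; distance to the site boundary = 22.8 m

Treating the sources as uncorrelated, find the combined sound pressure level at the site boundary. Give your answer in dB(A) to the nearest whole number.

67 dB(A)

Propagate each source to the receiver with L = L_ref − 20·log₁₀(r/r_ref), then add intensities.
compressor: 86.2 − 20·log₁₀(28.0/2.5) = 86.2 − 20.98 = 65.22 dB(A).
fan: 80.1 − 20·log₁₀(22.8/2.5) = 80.1 − 19.20 = 60.90 dB(A).
Σ 10^(L/10) = 4.554e+06 → L_total = 10·log₁₀(4.554e+06) = 66.58 dB(A).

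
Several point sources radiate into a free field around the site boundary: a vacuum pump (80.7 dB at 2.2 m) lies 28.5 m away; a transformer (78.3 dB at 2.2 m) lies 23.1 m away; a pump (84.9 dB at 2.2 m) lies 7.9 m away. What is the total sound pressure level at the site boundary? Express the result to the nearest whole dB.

74 dB

Apply inverse-square spreading to bring every level to the receiver, then sum 10^(L/10).
vacuum pump: 80.7 − 20·log₁₀(28.5/2.2) = 80.7 − 22.25 = 58.45 dB.
transformer: 78.3 − 20·log₁₀(23.1/2.2) = 78.3 − 20.42 = 57.88 dB.
pump: 84.9 − 20·log₁₀(7.9/2.2) = 84.9 − 11.10 = 73.80 dB.
Σ 10^(L/10) = 2.528e+07 → L_total = 10·log₁₀(2.528e+07) = 74.03 dB.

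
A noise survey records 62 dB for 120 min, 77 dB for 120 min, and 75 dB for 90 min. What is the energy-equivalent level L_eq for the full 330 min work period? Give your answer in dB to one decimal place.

74.4 dB

Weight each interval's intensity by its duration and average over T = 330 min:
Σ tᵢ·10^(Lᵢ/10) = 120·10^(62/10) + 120·10^(77/10) + 90·10^(75/10) = 9.050e+09.
L_eq = 10·log₁₀(9.050e+09/330) = 74.38 dB.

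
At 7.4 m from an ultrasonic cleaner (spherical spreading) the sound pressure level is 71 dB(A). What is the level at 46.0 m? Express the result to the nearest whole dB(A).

55 dB(A)

Point-source attenuation: ΔL = 20·log₁₀(r₂/r₁) = 20·log₁₀(46.0/7.4) = 15.871 dB.
L₂ = 71 − 20·log₁₀(46.0/7.4) = 71 − 15.871 = 55.13 dB(A).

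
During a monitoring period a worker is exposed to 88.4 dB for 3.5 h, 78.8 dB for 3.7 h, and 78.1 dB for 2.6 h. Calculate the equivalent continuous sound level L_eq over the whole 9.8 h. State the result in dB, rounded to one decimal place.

84.7 dB

The energy average is taken in the linear domain: L_eq = 10·log₁₀[(Σ tᵢ·10^(Lᵢ/10))/T], T = 9.8 h.
Σ tᵢ·10^(Lᵢ/10) = 3.5·10^(88.4/10) + 3.7·10^(78.8/10) + 2.6·10^(78.1/10) = 2.870e+09.
L_eq = 10·log₁₀(2.870e+09/9.8) = 84.67 dB.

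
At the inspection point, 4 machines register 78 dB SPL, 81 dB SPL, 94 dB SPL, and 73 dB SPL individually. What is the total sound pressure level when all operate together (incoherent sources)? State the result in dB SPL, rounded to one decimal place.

For uncorrelated sources the intensities add, so convert each level to linear form, sum, and take 10·log₁₀ of the total.
Σ 10^(L/10) = 10^(78/10) + 10^(81/10) + 10^(94/10) + 10^(73/10) = 2.721e+09.
L_total = 10·log₁₀(2.721e+09) = 94.35 dB SPL.

94.3 dB SPL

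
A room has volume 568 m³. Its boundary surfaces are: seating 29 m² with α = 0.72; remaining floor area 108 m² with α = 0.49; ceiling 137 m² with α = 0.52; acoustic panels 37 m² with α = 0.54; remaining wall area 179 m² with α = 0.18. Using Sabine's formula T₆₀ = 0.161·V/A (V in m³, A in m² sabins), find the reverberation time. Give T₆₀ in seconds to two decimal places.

0.46 s

Summing Sᵢαᵢ: 29·0.72 + 108·0.49 + 137·0.52 + 37·0.54 + 179·0.18 = 197.24 m².
T₆₀ = 0.161·V/A = 0.161·568/197.24 = 0.464 s.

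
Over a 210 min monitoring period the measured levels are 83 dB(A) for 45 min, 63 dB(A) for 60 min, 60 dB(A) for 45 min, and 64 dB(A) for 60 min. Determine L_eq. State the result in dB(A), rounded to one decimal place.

76.5 dB(A)

L_eq = 10·log₁₀[(1/T)·Σ tᵢ·10^(Lᵢ/10)] with T = 210 min.
Σ tᵢ·10^(Lᵢ/10) = 45·10^(83/10) + 60·10^(63/10) + 45·10^(60/10) + 60·10^(64/10) = 9.294e+09.
L_eq = 10·log₁₀(9.294e+09/210) = 76.46 dB(A).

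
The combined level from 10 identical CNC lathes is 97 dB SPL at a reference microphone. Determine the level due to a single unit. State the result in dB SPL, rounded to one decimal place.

87.0 dB SPL

10 equal contributions raise the level by 10·log₁₀ 10 = 10.000 dB, so each unit alone gives 97 − 10.000.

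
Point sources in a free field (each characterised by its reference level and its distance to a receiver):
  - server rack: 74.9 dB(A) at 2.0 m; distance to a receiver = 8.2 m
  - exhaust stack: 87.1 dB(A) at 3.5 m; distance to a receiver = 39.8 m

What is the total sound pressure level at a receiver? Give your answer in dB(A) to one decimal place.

67.6 dB(A)

Propagate each source to the receiver with L = L_ref − 20·log₁₀(r/r_ref), then add intensities.
server rack: 74.9 − 20·log₁₀(8.2/2.0) = 74.9 − 12.26 = 62.64 dB(A).
exhaust stack: 87.1 − 20·log₁₀(39.8/3.5) = 87.1 − 21.12 = 65.98 dB(A).
Σ 10^(L/10) = 5.805e+06 → L_total = 10·log₁₀(5.805e+06) = 67.64 dB(A).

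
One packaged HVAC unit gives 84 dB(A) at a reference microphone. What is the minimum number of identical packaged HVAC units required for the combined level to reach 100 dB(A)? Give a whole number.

40

The shortfall is 100 − 84 = 16.0 dB, and N units add 10·log₁₀ N, so need 10·log₁₀ N ≥ 16.0.
N ≥ 10^(16.0/10) = 39.811, so N = 40.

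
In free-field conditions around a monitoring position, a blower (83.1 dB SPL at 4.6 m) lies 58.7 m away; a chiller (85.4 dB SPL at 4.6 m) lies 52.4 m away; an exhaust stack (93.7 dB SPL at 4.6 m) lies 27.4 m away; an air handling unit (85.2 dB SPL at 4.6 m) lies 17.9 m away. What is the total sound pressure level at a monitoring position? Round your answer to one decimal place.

Propagate each source to the receiver with L = L_ref − 20·log₁₀(r/r_ref), then add intensities.
blower: 83.1 − 20·log₁₀(58.7/4.6) = 83.1 − 22.12 = 60.98 dB SPL.
chiller: 85.4 − 20·log₁₀(52.4/4.6) = 85.4 − 21.13 = 64.27 dB SPL.
exhaust stack: 93.7 − 20·log₁₀(27.4/4.6) = 93.7 − 15.50 = 78.20 dB SPL.
air handling unit: 85.2 − 20·log₁₀(17.9/4.6) = 85.2 − 11.80 = 73.40 dB SPL.
Σ 10^(L/10) = 9.187e+07 → L_total = 10·log₁₀(9.187e+07) = 79.63 dB SPL.

79.6 dB SPL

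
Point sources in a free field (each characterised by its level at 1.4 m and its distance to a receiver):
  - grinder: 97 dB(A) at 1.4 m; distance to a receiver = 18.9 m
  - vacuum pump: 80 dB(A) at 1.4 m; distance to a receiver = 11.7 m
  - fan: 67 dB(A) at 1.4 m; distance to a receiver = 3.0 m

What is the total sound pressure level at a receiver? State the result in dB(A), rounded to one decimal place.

Apply inverse-square spreading to bring every level to the receiver, then sum 10^(L/10).
grinder: 97 − 20·log₁₀(18.9/1.4) = 97 − 22.61 = 74.39 dB(A).
vacuum pump: 80 − 20·log₁₀(11.7/1.4) = 80 − 18.44 = 61.56 dB(A).
fan: 67 − 20·log₁₀(3.0/1.4) = 67 − 6.62 = 60.38 dB(A).
Σ 10^(L/10) = 3.002e+07 → L_total = 10·log₁₀(3.002e+07) = 74.77 dB(A).

74.8 dB(A)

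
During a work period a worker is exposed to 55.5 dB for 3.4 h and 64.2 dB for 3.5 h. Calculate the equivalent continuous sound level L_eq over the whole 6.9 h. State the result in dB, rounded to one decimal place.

Weight each interval's intensity by its duration and average over T = 6.9 h:
Σ tᵢ·10^(Lᵢ/10) = 3.4·10^(55.5/10) + 3.5·10^(64.2/10) = 1.041e+07.
L_eq = 10·log₁₀(1.041e+07/6.9) = 61.79 dB.

61.8 dB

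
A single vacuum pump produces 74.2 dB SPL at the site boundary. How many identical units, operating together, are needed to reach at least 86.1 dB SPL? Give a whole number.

Need L₁ + 10·log₁₀ N ≥ 86.1, i.e. log₁₀ N ≥ 1.19.
N ≥ 10^(11.9/10) = 15.488, so N = 16.

16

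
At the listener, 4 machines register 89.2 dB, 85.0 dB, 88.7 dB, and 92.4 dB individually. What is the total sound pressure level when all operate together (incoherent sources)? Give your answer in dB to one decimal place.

95.6 dB

Incoherent sources combine by intensity addition: L_total = 10·log₁₀(Σ 10^(L_i/10)).
Σ 10^(L/10) = 10^(89.2/10) + 10^(85.0/10) + 10^(88.7/10) + 10^(92.4/10) = 3.627e+09.
L_total = 10·log₁₀(3.627e+09) = 95.60 dB.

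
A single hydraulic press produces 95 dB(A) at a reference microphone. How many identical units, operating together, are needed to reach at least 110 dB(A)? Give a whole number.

32

The shortfall is 110 − 95 = 15.0 dB, and N units add 10·log₁₀ N, so need 10·log₁₀ N ≥ 15.0.
N ≥ 10^(15.0/10) = 31.623, so N = 32.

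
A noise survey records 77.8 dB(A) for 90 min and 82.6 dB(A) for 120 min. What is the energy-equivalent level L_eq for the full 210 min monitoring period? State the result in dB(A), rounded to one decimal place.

L_eq = 10·log₁₀[(1/T)·Σ tᵢ·10^(Lᵢ/10)] with T = 210 min.
Σ tᵢ·10^(Lᵢ/10) = 90·10^(77.8/10) + 120·10^(82.6/10) = 2.726e+10.
L_eq = 10·log₁₀(2.726e+10/210) = 81.13 dB(A).

81.1 dB(A)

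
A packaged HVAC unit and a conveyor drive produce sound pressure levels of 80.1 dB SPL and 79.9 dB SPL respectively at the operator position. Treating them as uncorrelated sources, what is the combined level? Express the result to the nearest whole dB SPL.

For uncorrelated sources the intensities add, so convert each level to linear form, sum, and take 10·log₁₀ of the total.
Σ 10^(L/10) = 10^(80.1/10) + 10^(79.9/10) = 2.001e+08.
L_total = 10·log₁₀(2.001e+08) = 83.01 dB SPL.

83 dB SPL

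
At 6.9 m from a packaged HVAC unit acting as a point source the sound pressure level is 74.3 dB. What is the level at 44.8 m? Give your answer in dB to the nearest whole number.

Point-source attenuation: ΔL = 20·log₁₀(r₂/r₁) = 20·log₁₀(44.8/6.9) = 16.249 dB.
L₂ = 74.3 − 20·log₁₀(44.8/6.9) = 74.3 − 16.249 = 58.05 dB.

58 dB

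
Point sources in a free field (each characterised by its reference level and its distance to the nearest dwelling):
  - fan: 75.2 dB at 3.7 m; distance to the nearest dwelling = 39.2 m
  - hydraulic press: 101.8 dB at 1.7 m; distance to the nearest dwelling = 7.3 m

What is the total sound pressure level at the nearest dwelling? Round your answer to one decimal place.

89.1 dB

First find each source's level at the receiver (point-source: −20·log₁₀(r/r_ref)), then combine on an intensity basis.
fan: 75.2 − 20·log₁₀(39.2/3.7) = 75.2 − 20.50 = 54.70 dB.
hydraulic press: 101.8 − 20·log₁₀(7.3/1.7) = 101.8 − 12.66 = 89.14 dB.
Σ 10^(L/10) = 8.211e+08 → L_total = 10·log₁₀(8.211e+08) = 89.14 dB.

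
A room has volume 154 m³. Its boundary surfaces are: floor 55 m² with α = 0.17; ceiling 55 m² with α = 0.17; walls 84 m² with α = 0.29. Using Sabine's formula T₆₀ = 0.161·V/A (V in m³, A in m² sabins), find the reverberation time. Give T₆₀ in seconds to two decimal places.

0.58 s

A = Σ Sᵢαᵢ = 55·0.17 + 55·0.17 + 84·0.29 = 43.06 m².
T₆₀ = 0.161·V/A = 0.161·154/43.06 = 0.576 s.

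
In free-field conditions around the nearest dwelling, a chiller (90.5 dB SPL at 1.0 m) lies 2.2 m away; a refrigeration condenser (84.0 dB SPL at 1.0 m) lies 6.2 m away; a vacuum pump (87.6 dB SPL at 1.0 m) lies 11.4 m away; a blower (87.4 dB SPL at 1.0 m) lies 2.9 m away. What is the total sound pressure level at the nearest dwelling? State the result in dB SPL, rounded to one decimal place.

Propagate each source to the receiver with L = L_ref − 20·log₁₀(r/r_ref), then add intensities.
chiller: 90.5 − 20·log₁₀(2.2/1.0) = 90.5 − 6.85 = 83.65 dB SPL.
refrigeration condenser: 84.0 − 20·log₁₀(6.2/1.0) = 84.0 − 15.85 = 68.15 dB SPL.
vacuum pump: 87.6 − 20·log₁₀(11.4/1.0) = 87.6 − 21.14 = 66.46 dB SPL.
blower: 87.4 − 20·log₁₀(2.9/1.0) = 87.4 − 9.25 = 78.15 dB SPL.
Σ 10^(L/10) = 3.081e+08 → L_total = 10·log₁₀(3.081e+08) = 84.89 dB SPL.

84.9 dB SPL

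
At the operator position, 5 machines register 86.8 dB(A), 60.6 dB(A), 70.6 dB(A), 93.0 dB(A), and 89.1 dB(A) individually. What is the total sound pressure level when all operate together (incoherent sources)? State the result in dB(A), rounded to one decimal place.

95.2 dB(A)

Incoherent sources combine by intensity addition: L_total = 10·log₁₀(Σ 10^(L_i/10)).
Σ 10^(L/10) = 10^(86.8/10) + 10^(60.6/10) + 10^(70.6/10) + 10^(93.0/10) + 10^(89.1/10) = 3.299e+09.
L_total = 10·log₁₀(3.299e+09) = 95.18 dB(A).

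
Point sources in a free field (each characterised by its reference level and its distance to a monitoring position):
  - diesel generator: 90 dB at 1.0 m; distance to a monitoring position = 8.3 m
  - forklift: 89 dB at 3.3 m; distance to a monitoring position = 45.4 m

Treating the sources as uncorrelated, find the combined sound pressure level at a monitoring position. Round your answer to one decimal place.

Propagate each source to the receiver with L = L_ref − 20·log₁₀(r/r_ref), then add intensities.
diesel generator: 90 − 20·log₁₀(8.3/1.0) = 90 − 18.38 = 71.62 dB.
forklift: 89 − 20·log₁₀(45.4/3.3) = 89 − 22.77 = 66.23 dB.
Σ 10^(L/10) = 1.871e+07 → L_total = 10·log₁₀(1.871e+07) = 72.72 dB.

72.7 dB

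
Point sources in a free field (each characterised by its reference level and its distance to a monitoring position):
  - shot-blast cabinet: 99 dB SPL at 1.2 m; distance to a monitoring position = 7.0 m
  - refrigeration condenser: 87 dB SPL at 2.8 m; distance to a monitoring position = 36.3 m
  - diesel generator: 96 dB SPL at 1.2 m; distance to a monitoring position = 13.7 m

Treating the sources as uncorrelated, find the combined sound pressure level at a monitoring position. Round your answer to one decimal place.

84.3 dB SPL

First find each source's level at the receiver (point-source: −20·log₁₀(r/r_ref)), then combine on an intensity basis.
shot-blast cabinet: 99 − 20·log₁₀(7.0/1.2) = 99 − 15.32 = 83.68 dB SPL.
refrigeration condenser: 87 − 20·log₁₀(36.3/2.8) = 87 − 22.25 = 64.75 dB SPL.
diesel generator: 96 − 20·log₁₀(13.7/1.2) = 96 − 21.15 = 74.85 dB SPL.
Σ 10^(L/10) = 2.670e+08 → L_total = 10·log₁₀(2.670e+08) = 84.26 dB SPL.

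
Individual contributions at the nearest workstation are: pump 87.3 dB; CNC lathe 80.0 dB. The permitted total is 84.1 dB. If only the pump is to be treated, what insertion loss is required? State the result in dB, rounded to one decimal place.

The untreated sources together contribute 10^(80.0/10) = 1.000e+08, i.e. 80.00 dB.
The limit corresponds to 10^(84.1/10) = 2.570e+08; subtracting the fixed part leaves 1.570e+08 for the pump, i.e. 81.96 dB.
So the pump must be reduced from 87.3 to 81.96 dB: IL = 5.34 dB.

5.3 dB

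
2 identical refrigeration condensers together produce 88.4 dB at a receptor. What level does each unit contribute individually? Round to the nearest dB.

85 dB

Dividing the total intensity by 2 lowers the level by 10·log₁₀ 2 = 3.010 dB: L₁ = 88.4 − 3.010.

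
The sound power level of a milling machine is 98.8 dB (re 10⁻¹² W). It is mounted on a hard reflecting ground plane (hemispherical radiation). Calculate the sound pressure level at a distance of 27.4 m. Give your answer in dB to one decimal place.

62.1 dB

Free-field hemispherical radiation: L_p = L_w − 10·log₁₀(2π·r²), r = 27.4 m.
2π·r² = 4717 m², 10·log₁₀ of that is 36.737 dB.
L_p = 98.8 − 36.737 = 62.06 dB.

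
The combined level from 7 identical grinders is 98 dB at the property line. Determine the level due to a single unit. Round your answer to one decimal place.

7 equal contributions raise the level by 10·log₁₀ 7 = 8.451 dB, so each unit alone gives 98 − 8.451.

89.5 dB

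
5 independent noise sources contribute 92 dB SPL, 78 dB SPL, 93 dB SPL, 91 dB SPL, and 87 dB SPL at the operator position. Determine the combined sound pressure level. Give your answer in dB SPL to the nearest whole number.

Incoherent sources combine by intensity addition: L_total = 10·log₁₀(Σ 10^(L_i/10)).
Σ 10^(L/10) = 10^(92/10) + 10^(78/10) + 10^(93/10) + 10^(91/10) + 10^(87/10) = 5.403e+09.
L_total = 10·log₁₀(5.403e+09) = 97.33 dB SPL.

97 dB SPL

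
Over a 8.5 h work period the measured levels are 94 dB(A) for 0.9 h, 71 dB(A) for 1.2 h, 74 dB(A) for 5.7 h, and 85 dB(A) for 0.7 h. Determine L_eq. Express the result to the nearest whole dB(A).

The energy average is taken in the linear domain: L_eq = 10·log₁₀[(Σ tᵢ·10^(Lᵢ/10))/T], T = 8.5 h.
Σ tᵢ·10^(Lᵢ/10) = 0.9·10^(94/10) + 1.2·10^(71/10) + 5.7·10^(74/10) + 0.7·10^(85/10) = 2.640e+09.
L_eq = 10·log₁₀(2.640e+09/8.5) = 84.92 dB(A).

85 dB(A)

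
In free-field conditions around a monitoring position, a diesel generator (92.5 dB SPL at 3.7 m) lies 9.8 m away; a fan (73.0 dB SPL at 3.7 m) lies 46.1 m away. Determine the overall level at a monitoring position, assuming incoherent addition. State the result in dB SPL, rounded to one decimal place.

Apply inverse-square spreading to bring every level to the receiver, then sum 10^(L/10).
diesel generator: 92.5 − 20·log₁₀(9.8/3.7) = 92.5 − 8.46 = 84.04 dB SPL.
fan: 73.0 − 20·log₁₀(46.1/3.7) = 73.0 − 21.91 = 51.09 dB SPL.
Σ 10^(L/10) = 2.536e+08 → L_total = 10·log₁₀(2.536e+08) = 84.04 dB SPL.

84.0 dB SPL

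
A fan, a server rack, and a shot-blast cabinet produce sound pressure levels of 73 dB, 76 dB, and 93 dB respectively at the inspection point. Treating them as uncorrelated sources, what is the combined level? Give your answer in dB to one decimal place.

93.1 dB

Incoherent sources combine by intensity addition: L_total = 10·log₁₀(Σ 10^(L_i/10)).
Σ 10^(L/10) = 10^(73/10) + 10^(76/10) + 10^(93/10) = 2.055e+09.
L_total = 10·log₁₀(2.055e+09) = 93.13 dB.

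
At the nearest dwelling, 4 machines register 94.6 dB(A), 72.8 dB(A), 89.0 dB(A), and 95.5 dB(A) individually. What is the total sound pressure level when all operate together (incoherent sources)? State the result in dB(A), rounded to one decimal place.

98.6 dB(A)

Incoherent sources combine by intensity addition: L_total = 10·log₁₀(Σ 10^(L_i/10)).
Σ 10^(L/10) = 10^(94.6/10) + 10^(72.8/10) + 10^(89.0/10) + 10^(95.5/10) = 7.246e+09.
L_total = 10·log₁₀(7.246e+09) = 98.60 dB(A).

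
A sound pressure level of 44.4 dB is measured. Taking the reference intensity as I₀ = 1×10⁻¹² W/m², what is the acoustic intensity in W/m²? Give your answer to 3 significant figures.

I/I₀ = 10^(44.4/10) = 2.754e+04, so I = 2.754e+04 × 10⁻¹² W/m².

2.75e-08 W/m²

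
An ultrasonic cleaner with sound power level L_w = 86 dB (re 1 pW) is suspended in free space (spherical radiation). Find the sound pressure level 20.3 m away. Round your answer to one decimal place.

Free-field spherical radiation: L_p = L_w − 10·log₁₀(4π·r²), r = 20.3 m.
4π·r² = 5178 m², 10·log₁₀ of that is 37.142 dB.
L_p = 86 − 37.142 = 48.86 dB.

48.9 dB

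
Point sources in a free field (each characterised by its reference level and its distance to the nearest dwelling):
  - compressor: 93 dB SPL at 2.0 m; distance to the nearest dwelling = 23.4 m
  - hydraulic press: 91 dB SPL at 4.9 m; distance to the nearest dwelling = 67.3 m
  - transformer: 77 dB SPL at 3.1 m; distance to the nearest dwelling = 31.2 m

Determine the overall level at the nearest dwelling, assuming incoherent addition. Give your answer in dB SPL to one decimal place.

73.4 dB SPL

First find each source's level at the receiver (point-source: −20·log₁₀(r/r_ref)), then combine on an intensity basis.
compressor: 93 − 20·log₁₀(23.4/2.0) = 93 − 21.36 = 71.64 dB SPL.
hydraulic press: 91 − 20·log₁₀(67.3/4.9) = 91 − 22.76 = 68.24 dB SPL.
transformer: 77 − 20·log₁₀(31.2/3.1) = 77 − 20.06 = 56.94 dB SPL.
Σ 10^(L/10) = 2.174e+07 → L_total = 10·log₁₀(2.174e+07) = 73.37 dB SPL.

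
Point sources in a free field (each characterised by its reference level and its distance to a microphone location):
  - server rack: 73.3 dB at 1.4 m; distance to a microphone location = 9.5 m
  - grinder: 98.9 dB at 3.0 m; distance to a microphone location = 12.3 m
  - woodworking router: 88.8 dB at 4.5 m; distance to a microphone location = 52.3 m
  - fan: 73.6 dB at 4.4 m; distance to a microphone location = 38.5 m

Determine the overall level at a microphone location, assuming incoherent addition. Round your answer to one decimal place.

86.7 dB

Apply inverse-square spreading to bring every level to the receiver, then sum 10^(L/10).
server rack: 73.3 − 20·log₁₀(9.5/1.4) = 73.3 − 16.63 = 56.67 dB.
grinder: 98.9 − 20·log₁₀(12.3/3.0) = 98.9 − 12.26 = 86.64 dB.
woodworking router: 88.8 − 20·log₁₀(52.3/4.5) = 88.8 − 21.31 = 67.49 dB.
fan: 73.6 − 20·log₁₀(38.5/4.4) = 73.6 − 18.84 = 54.76 dB.
Σ 10^(L/10) = 4.682e+08 → L_total = 10·log₁₀(4.682e+08) = 86.70 dB.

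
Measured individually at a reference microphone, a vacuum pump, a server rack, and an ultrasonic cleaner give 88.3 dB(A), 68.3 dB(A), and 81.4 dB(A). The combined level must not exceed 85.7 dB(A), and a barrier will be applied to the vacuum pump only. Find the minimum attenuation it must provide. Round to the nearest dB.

Fixed contribution from the other sources: Σ 10^(L/10) = 10^(68.3/10) + 10^(81.4/10) = 1.448e+08 (81.61 dB(A)).
The limit corresponds to 10^(85.7/10) = 3.715e+08; subtracting the fixed part leaves 2.267e+08 for the vacuum pump, i.e. 83.56 dB(A).
Required insertion loss = 88.3 − 83.56 = 4.74 dB.

5 dB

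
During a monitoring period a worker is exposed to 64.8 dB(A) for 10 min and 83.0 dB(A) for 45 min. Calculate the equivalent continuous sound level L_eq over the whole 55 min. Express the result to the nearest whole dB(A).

L_eq = 10·log₁₀[(1/T)·Σ tᵢ·10^(Lᵢ/10)] with T = 55 min.
Σ tᵢ·10^(Lᵢ/10) = 10·10^(64.8/10) + 45·10^(83.0/10) = 9.009e+09.
L_eq = 10·log₁₀(9.009e+09/55) = 82.14 dB(A).

82 dB(A)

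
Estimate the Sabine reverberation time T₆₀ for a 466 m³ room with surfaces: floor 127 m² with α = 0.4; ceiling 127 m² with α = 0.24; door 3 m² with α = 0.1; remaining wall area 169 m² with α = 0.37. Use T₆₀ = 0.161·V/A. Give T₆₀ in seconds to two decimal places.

0.52 s

Summing Sᵢαᵢ: 127·0.4 + 127·0.24 + 3·0.1 + 169·0.37 = 144.11 m².
T₆₀ = 0.161 × 466 / 144.11 = 0.521 s.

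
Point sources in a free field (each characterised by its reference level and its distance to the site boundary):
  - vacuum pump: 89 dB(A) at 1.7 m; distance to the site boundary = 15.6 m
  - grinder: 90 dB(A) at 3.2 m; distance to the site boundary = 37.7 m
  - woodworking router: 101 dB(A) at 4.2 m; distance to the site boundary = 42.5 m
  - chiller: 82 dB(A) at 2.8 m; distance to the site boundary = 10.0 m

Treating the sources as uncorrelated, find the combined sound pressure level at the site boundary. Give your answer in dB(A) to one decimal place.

81.8 dB(A)

First find each source's level at the receiver (point-source: −20·log₁₀(r/r_ref)), then combine on an intensity basis.
vacuum pump: 89 − 20·log₁₀(15.6/1.7) = 89 − 19.25 = 69.75 dB(A).
grinder: 90 − 20·log₁₀(37.7/3.2) = 90 − 21.42 = 68.58 dB(A).
woodworking router: 101 − 20·log₁₀(42.5/4.2) = 101 − 20.10 = 80.90 dB(A).
chiller: 82 − 20·log₁₀(10.0/2.8) = 82 − 11.06 = 70.94 dB(A).
Σ 10^(L/10) = 1.520e+08 → L_total = 10·log₁₀(1.520e+08) = 81.82 dB(A).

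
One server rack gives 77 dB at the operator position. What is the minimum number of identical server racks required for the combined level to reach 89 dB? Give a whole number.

16

Need L₁ + 10·log₁₀ N ≥ 89, i.e. log₁₀ N ≥ 1.20.
N ≥ 10^(12.0/10) = 15.849, so N = 16.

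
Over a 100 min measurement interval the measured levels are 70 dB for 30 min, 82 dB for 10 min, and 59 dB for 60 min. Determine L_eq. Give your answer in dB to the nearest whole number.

Weight each interval's intensity by its duration and average over T = 100 min:
Σ tᵢ·10^(Lᵢ/10) = 30·10^(70/10) + 10·10^(82/10) + 60·10^(59/10) = 1.933e+09.
L_eq = 10·log₁₀(1.933e+09/100) = 72.86 dB.

73 dB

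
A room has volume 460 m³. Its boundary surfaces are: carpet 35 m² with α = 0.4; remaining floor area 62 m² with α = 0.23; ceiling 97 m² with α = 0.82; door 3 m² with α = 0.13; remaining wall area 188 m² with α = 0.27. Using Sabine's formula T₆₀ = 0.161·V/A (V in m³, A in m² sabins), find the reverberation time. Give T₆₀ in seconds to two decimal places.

Summing Sᵢαᵢ: 35·0.4 + 62·0.23 + 97·0.82 + 3·0.13 + 188·0.27 = 158.95 m².
T₆₀ = 0.161 × 460 / 158.95 = 0.466 s.

0.47 s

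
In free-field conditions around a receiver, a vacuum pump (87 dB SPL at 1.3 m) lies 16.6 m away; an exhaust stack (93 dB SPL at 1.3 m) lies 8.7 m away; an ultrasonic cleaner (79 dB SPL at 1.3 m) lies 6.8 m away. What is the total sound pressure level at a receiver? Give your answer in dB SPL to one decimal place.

77.0 dB SPL

Propagate each source to the receiver with L = L_ref − 20·log₁₀(r/r_ref), then add intensities.
vacuum pump: 87 − 20·log₁₀(16.6/1.3) = 87 − 22.12 = 64.88 dB SPL.
exhaust stack: 93 − 20·log₁₀(8.7/1.3) = 93 − 16.51 = 76.49 dB SPL.
ultrasonic cleaner: 79 − 20·log₁₀(6.8/1.3) = 79 − 14.37 = 64.63 dB SPL.
Σ 10^(L/10) = 5.053e+07 → L_total = 10·log₁₀(5.053e+07) = 77.04 dB SPL.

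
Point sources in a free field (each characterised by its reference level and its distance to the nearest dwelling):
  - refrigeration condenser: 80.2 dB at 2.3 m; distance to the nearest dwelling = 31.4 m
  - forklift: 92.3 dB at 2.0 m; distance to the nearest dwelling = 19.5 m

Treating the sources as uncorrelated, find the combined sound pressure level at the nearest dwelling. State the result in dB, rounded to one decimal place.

72.7 dB

Propagate each source to the receiver with L = L_ref − 20·log₁₀(r/r_ref), then add intensities.
refrigeration condenser: 80.2 − 20·log₁₀(31.4/2.3) = 80.2 − 22.70 = 57.50 dB.
forklift: 92.3 − 20·log₁₀(19.5/2.0) = 92.3 − 19.78 = 72.52 dB.
Σ 10^(L/10) = 1.843e+07 → L_total = 10·log₁₀(1.843e+07) = 72.65 dB.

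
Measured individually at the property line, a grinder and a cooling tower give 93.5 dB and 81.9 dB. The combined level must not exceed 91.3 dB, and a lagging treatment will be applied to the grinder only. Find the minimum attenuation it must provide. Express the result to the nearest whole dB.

3 dB

Fixed contribution from the other source: Σ 10^(L/10) = 10^(81.9/10) = 1.549e+08 (81.90 dB).
The limit corresponds to 10^(91.3/10) = 1.349e+09; subtracting the fixed part leaves 1.194e+09 for the grinder, i.e. 90.77 dB.
So the grinder must be reduced from 93.5 to 90.77 dB: IL = 2.73 dB.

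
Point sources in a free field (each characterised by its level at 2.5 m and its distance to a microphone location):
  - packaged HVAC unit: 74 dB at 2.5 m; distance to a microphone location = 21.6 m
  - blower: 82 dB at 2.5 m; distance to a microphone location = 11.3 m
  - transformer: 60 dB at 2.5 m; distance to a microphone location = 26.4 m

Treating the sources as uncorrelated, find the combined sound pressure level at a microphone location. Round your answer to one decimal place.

69.1 dB

Propagate each source to the receiver with L = L_ref − 20·log₁₀(r/r_ref), then add intensities.
packaged HVAC unit: 74 − 20·log₁₀(21.6/2.5) = 74 − 18.73 = 55.27 dB.
blower: 82 − 20·log₁₀(11.3/2.5) = 82 − 13.10 = 68.90 dB.
transformer: 60 − 20·log₁₀(26.4/2.5) = 60 − 20.47 = 39.53 dB.
Σ 10^(L/10) = 8.103e+06 → L_total = 10·log₁₀(8.103e+06) = 69.09 dB.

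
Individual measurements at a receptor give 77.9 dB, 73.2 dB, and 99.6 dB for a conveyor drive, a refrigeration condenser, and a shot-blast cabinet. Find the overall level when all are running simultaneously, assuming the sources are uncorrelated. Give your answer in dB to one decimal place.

Incoherent sources combine by intensity addition: L_total = 10·log₁₀(Σ 10^(L_i/10)).
Σ 10^(L/10) = 10^(77.9/10) + 10^(73.2/10) + 10^(99.6/10) = 9.203e+09.
L_total = 10·log₁₀(9.203e+09) = 99.64 dB.

99.6 dB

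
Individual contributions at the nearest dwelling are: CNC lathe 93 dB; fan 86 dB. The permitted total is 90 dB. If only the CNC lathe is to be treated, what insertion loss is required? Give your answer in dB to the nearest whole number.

5 dB

The untreated sources together contribute 10^(86/10) = 3.981e+08, i.e. 86.00 dB.
The limit corresponds to 10^(90/10) = 1.000e+09; subtracting the fixed part leaves 6.019e+08 for the CNC lathe, i.e. 87.80 dB.
Required insertion loss = 93 − 87.80 = 5.20 dB.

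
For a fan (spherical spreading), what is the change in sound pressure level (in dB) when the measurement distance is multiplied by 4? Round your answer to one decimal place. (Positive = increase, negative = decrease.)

-12.0 dB

With spherical spreading the level changes by −20·log₁₀(r₂/r₁).
ΔL = −20·log₁₀(4) = -12.04 dB.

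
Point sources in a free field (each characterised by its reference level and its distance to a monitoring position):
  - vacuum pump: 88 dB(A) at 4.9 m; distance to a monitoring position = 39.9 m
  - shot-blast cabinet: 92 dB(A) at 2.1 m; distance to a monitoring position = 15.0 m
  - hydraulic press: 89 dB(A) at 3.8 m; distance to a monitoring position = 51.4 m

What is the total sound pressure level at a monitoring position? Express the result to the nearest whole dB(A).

Propagate each source to the receiver with L = L_ref − 20·log₁₀(r/r_ref), then add intensities.
vacuum pump: 88 − 20·log₁₀(39.9/4.9) = 88 − 18.22 = 69.78 dB(A).
shot-blast cabinet: 92 − 20·log₁₀(15.0/2.1) = 92 − 17.08 = 74.92 dB(A).
hydraulic press: 89 − 20·log₁₀(51.4/3.8) = 89 − 22.62 = 66.38 dB(A).
Σ 10^(L/10) = 4.492e+07 → L_total = 10·log₁₀(4.492e+07) = 76.52 dB(A).

77 dB(A)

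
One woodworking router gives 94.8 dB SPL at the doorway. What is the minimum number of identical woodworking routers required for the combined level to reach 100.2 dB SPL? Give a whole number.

4

Need L₁ + 10·log₁₀ N ≥ 100.2, i.e. log₁₀ N ≥ 0.54.
N ≥ 10^(5.4/10) = 3.467, so N = 4.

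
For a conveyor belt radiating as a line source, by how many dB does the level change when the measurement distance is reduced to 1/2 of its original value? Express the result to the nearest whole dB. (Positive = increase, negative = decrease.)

With cylindrical spreading the level changes by −10·log₁₀(r₂/r₁).
ΔL = −10·log₁₀(0.5) = +3.01 dB.

+3 dB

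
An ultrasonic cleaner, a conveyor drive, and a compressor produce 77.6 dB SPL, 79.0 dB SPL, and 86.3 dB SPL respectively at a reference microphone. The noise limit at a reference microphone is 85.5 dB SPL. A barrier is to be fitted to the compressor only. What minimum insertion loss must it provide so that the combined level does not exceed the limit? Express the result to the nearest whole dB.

3 dB

The untreated sources together contribute 10^(77.6/10) + 10^(79.0/10) = 1.370e+08, i.e. 81.37 dB SPL.
The limit corresponds to 10^(85.5/10) = 3.548e+08; subtracting the fixed part leaves 2.178e+08 for the compressor, i.e. 83.38 dB SPL.
So the compressor must be reduced from 86.3 to 83.38 dB SPL: IL = 2.92 dB.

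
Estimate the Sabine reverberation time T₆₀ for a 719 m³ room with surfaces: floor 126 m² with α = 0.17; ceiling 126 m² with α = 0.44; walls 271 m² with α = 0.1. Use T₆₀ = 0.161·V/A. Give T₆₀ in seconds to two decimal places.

Total absorption A = 126·0.17 + 126·0.44 + 271·0.1 = 103.96 m² sabins.
T₆₀ = 0.161·V/A = 0.161·719/103.96 = 1.113 s.

1.11 s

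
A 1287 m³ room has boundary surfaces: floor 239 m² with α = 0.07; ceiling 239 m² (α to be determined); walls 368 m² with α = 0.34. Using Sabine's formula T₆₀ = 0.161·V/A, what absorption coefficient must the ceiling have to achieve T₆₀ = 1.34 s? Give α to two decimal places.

0.05

A = 0.161·V/T₆₀ = 0.161·1287/1.34 = 154.63 m² sabins.
Absorption from the other surfaces = 239·0.07 + 368·0.34 = 141.85 m², so the ceiling must supply 12.78 m² over 239 m².
α = 12.78/239 = 0.053.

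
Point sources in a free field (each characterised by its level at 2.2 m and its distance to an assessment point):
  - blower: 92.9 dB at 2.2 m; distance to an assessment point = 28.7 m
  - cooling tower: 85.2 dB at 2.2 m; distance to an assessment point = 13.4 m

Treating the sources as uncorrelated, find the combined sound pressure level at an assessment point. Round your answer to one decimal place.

73.1 dB

Apply inverse-square spreading to bring every level to the receiver, then sum 10^(L/10).
blower: 92.9 − 20·log₁₀(28.7/2.2) = 92.9 − 22.31 = 70.59 dB.
cooling tower: 85.2 − 20·log₁₀(13.4/2.2) = 85.2 − 15.69 = 69.51 dB.
Σ 10^(L/10) = 2.038e+07 → L_total = 10·log₁₀(2.038e+07) = 73.09 dB.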